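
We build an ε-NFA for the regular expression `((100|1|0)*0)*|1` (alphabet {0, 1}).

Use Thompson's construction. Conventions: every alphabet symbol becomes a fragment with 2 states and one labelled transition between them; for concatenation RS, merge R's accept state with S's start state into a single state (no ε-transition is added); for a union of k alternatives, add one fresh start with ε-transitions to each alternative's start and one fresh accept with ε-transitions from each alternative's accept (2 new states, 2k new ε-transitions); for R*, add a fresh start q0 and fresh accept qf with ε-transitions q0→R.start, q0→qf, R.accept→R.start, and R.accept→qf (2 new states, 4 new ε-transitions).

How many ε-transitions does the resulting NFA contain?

18

Bottom-up over the parse tree:
Each of the 7 symbol leaves contributes 0 ε-transitions.
  100 = 0 ε-transitions
  100|1|0 = 6 ε-transitions
  (100|1|0)* = 10 ε-transitions
  (100|1|0)*0 = 10 ε-transitions
  ((100|1|0)*0)* = 14 ε-transitions
  ((100|1|0)*0)*|1 = 18 ε-transitions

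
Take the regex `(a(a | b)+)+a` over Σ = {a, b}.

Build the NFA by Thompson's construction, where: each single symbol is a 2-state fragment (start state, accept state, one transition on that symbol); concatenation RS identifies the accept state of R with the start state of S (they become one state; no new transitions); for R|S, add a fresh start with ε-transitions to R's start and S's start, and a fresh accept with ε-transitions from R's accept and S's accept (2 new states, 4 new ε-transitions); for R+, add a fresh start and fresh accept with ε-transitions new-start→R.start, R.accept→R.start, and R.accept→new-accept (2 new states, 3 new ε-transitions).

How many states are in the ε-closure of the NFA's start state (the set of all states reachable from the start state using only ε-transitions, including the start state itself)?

Work bottom-up. For each fragment F, track |ε-closure(F.start)| and whether F's accept lies in that closure (i.e. whether F accepts ε). A single-symbol fragment has closure size 1 and does not accept ε.
  a | b : new start ε-reaches every alternative's start; none of them accept ε, so the new accept is not reached: C = 1 + 1 + 1 = 3
  (a | b)+ : C = 1 + 3 = 4 (the body doesn't accept ε, so the new accept is not reached)
  a(a | b)+ : same as the first factor's closure: C = 1
  (a(a | b)+)+ : new start ε-reaches only the body's start; the new accept needs a symbol first: C = 1 + 1 = 2
  (a(a | b)+)+a : same as the first factor's closure: C = 2

2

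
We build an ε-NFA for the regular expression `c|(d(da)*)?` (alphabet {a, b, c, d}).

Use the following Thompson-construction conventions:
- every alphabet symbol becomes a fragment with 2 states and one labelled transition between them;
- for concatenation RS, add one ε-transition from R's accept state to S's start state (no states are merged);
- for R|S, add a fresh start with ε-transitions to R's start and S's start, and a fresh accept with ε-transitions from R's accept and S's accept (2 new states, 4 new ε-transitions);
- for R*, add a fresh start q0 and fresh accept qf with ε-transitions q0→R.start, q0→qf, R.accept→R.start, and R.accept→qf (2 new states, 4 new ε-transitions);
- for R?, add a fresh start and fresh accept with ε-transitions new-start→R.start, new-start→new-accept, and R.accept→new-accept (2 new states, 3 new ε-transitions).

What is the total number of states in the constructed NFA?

14

Bottom-up over the parse tree:
Each of the 4 symbol leaves contributes a 2-state fragment.
  da : 4 states
  (da)* : 6 states
  d(da)* : 8 states
  (d(da)*)? : 10 states
  c|(d(da)*)? : 14 states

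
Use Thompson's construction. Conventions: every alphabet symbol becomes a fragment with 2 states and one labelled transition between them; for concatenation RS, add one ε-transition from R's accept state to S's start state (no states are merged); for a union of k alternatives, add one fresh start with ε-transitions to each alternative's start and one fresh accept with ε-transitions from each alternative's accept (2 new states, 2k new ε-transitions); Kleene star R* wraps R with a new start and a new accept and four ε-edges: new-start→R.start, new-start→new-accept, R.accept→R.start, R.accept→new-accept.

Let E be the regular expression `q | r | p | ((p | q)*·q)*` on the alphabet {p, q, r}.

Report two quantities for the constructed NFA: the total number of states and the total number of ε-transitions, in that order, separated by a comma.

20, 21

Building bottom-up:
Each of the 6 symbol leaves contributes 2 states and 0 ε-transitions.
  p | q — 6 states, 4 ε-transitions
  (p | q)* — 8 states, 8 ε-transitions
  (p | q)*·q — 10 states, 9 ε-transitions
  ((p | q)*·q)* — 12 states, 13 ε-transitions
  q | r | p | ((p | q)*·q)* — 20 states, 21 ε-transitions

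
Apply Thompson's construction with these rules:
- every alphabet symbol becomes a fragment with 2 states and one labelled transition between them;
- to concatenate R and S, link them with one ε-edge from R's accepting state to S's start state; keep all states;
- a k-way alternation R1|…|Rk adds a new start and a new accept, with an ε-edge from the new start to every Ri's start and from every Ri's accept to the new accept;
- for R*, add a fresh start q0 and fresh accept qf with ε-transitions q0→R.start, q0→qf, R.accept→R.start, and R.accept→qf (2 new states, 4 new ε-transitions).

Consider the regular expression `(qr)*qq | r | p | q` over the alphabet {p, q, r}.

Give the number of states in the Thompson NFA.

18

Bottom-up over the parse tree:
Each of the 7 symbol leaves contributes a 2-state fragment.
  qr = 4 states
  (qr)* = 6 states
  (qr)*qq = 10 states
  (qr)*qq | r | p | q = 18 states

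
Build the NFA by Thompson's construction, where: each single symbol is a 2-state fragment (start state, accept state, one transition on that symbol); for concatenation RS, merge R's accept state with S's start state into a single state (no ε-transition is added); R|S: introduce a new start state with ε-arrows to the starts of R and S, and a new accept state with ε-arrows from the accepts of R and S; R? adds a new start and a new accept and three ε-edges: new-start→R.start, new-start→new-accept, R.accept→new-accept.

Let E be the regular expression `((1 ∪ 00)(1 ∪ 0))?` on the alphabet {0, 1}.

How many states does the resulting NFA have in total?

Per subexpression:
Each of the 5 symbol leaves contributes a 2-state fragment.
  00 : 3 states
  1 ∪ 00 : 7 states
  1 ∪ 0 : 6 states
  (1 ∪ 00)(1 ∪ 0) : 12 states
  ((1 ∪ 00)(1 ∪ 0))? : 14 states

14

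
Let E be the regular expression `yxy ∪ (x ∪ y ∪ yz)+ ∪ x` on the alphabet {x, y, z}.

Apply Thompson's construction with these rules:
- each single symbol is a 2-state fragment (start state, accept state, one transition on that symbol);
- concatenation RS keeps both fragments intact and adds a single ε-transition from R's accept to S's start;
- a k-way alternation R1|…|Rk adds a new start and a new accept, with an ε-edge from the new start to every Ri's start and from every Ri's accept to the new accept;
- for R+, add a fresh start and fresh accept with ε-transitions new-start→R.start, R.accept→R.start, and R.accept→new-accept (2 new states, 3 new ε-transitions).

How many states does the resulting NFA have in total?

22

Bottom-up over the parse tree:
Each of the 8 symbol leaves contributes a 2-state fragment.
  yxy → 6 states
  yz → 4 states
  x ∪ y ∪ yz → 10 states
  (x ∪ y ∪ yz)+ → 12 states
  yxy ∪ (x ∪ y ∪ yz)+ ∪ x → 22 states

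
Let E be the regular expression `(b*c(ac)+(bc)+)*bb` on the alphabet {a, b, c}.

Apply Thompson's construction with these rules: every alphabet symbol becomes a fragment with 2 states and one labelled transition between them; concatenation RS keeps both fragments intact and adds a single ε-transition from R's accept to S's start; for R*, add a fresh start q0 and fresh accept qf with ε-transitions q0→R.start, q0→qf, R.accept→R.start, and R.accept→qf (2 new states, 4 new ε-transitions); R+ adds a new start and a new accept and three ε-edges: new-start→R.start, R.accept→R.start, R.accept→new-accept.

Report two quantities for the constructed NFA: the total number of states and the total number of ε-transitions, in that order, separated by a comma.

24, 21

Recursing over subexpressions:
Each of the 8 symbol leaves contributes 2 states and 0 ε-transitions.
  b* — 4 states, 4 ε-transitions
  ac — 4 states, 1 ε-transition
  (ac)+ — 6 states, 4 ε-transitions
  bc — 4 states, 1 ε-transition
  (bc)+ — 6 states, 4 ε-transitions
  b*c(ac)+(bc)+ — 18 states, 15 ε-transitions
  (b*c(ac)+(bc)+)* — 20 states, 19 ε-transitions
  (b*c(ac)+(bc)+)*bb — 24 states, 21 ε-transitions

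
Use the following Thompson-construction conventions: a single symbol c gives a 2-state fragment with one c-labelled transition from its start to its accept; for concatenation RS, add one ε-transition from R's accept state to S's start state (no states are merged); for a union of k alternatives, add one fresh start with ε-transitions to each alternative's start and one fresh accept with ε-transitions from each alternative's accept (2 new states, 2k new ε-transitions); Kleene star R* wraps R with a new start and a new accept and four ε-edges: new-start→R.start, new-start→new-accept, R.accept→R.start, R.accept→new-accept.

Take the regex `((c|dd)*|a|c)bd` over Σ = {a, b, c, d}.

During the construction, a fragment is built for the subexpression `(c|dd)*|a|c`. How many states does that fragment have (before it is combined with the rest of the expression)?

16

Fragment for `(c|dd)*|a|c`:
Each of the 5 symbol leaves contributes a 2-state fragment.
  dd = 4 states
  c|dd = 8 states
  (c|dd)* = 10 states
  (c|dd)*|a|c = 16 states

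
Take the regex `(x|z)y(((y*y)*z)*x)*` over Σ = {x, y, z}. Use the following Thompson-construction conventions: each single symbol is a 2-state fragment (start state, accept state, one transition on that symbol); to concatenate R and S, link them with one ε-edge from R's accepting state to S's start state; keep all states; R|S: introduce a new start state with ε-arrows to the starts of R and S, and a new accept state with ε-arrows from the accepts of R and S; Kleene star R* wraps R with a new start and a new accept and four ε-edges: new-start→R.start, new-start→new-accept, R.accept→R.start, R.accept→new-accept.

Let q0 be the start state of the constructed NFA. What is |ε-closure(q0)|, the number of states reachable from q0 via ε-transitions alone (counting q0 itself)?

3

Work bottom-up. For each fragment F, track |ε-closure(F.start)| and whether F's accept lies in that closure (i.e. whether F accepts ε). A single-symbol fragment has closure size 1 and does not accept ε.
  x|z → |ε-closure| = 1 + 1 + 1 = 3 (the new accept is not ε-reachable since no branch accepts ε)
  y* → new start has ε-edges to the inner start and to the new accept, so |ε-closure| = 2 + 1 = 3
  y*y → |ε-closure| = 3 + 1 = 4 (closure spills across the concat boundary because the left factor accepts ε)
  (y*y)* → the star's fresh start ε-reaches both the body's start and the fresh accept: |ε-closure| = 2 + 4 = 6
  (y*y)*z → the left operand accepts ε, so the closure extends into the next operand (via the concat ε-link); |ε-closure| = 6 + 1 = 7
  ((y*y)*z)* → the star's fresh start ε-reaches both the body's start and the fresh accept: |ε-closure| = 2 + 7 = 9
  ((y*y)*z)*x → the left operand accepts ε, so the closure extends into the next operand (via the concat ε-link); |ε-closure| = 9 + 1 = 10
  (((y*y)*z)*x)* → the star's fresh start ε-reaches both the body's start and the fresh accept: |ε-closure| = 2 + 10 = 12
  (x|z)y(((y*y)*z)*x)* → same as the first factor's closure: |ε-closure| = 3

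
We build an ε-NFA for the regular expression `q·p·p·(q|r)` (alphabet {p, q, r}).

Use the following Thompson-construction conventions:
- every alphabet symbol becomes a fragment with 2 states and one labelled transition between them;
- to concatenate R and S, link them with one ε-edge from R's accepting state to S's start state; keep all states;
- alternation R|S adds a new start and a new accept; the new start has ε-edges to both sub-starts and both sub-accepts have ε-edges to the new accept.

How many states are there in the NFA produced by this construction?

Building bottom-up:
Each of the 5 symbol leaves contributes a 2-state fragment.
  q|r : 6 states
  q·p·p·(q|r) : 12 states

12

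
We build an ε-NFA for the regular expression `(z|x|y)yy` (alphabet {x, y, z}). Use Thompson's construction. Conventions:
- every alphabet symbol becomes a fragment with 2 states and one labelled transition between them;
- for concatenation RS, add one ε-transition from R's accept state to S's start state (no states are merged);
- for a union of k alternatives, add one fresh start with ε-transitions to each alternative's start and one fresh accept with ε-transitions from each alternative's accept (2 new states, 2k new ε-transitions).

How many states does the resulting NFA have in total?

12

Bottom-up over the parse tree:
Each of the 5 symbol leaves contributes a 2-state fragment.
  z|x|y : 8 states
  (z|x|y)yy : 12 states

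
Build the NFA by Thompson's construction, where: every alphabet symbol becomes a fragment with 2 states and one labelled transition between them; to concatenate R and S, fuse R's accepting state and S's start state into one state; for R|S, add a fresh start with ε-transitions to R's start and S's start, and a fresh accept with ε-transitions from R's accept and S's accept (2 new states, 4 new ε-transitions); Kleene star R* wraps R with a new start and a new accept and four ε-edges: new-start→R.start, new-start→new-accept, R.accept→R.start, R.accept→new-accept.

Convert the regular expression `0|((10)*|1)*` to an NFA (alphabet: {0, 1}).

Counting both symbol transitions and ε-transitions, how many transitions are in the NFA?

Per subexpression:
Each of the 4 symbol leaves contributes 1 transition (1 symbol, 0 ε).
  10 : 2 transitions (2 symbol, 0 ε)
  (10)* : 6 transitions (2 symbol, 4 ε)
  (10)*|1 : 11 transitions (3 symbol, 8 ε)
  ((10)*|1)* : 15 transitions (3 symbol, 12 ε)
  0|((10)*|1)* : 20 transitions (4 symbol, 16 ε)

20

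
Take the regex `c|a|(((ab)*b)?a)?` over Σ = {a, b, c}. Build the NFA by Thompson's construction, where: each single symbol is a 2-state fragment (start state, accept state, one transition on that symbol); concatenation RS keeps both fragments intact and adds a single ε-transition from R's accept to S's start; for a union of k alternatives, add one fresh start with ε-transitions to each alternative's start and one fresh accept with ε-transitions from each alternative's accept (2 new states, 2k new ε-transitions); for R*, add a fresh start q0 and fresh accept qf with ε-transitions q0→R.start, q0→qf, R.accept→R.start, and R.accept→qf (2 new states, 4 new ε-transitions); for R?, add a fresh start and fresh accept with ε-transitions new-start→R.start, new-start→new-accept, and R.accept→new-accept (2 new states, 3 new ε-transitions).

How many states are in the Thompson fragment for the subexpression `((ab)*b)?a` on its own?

Fragment for `((ab)*b)?a`:
Each of the 4 symbol leaves contributes a 2-state fragment.
  ab = 4 states
  (ab)* = 6 states
  (ab)*b = 8 states
  ((ab)*b)? = 10 states
  ((ab)*b)?a = 12 states

12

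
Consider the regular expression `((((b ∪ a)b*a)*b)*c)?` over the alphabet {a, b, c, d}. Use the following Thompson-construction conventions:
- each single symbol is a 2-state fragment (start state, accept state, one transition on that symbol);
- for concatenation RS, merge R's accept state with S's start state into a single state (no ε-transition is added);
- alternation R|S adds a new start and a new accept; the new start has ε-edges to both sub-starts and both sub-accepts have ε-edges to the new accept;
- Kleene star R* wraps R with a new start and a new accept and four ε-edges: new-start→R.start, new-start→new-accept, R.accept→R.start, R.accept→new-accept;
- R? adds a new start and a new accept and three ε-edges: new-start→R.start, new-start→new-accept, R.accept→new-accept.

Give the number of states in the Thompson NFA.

18

By structural recursion:
Each of the 6 symbol leaves contributes a 2-state fragment.
  b ∪ a = 6 states
  b* = 4 states
  (b ∪ a)b*a = 10 states
  ((b ∪ a)b*a)* = 12 states
  ((b ∪ a)b*a)*b = 13 states
  (((b ∪ a)b*a)*b)* = 15 states
  (((b ∪ a)b*a)*b)*c = 16 states
  ((((b ∪ a)b*a)*b)*c)? = 18 states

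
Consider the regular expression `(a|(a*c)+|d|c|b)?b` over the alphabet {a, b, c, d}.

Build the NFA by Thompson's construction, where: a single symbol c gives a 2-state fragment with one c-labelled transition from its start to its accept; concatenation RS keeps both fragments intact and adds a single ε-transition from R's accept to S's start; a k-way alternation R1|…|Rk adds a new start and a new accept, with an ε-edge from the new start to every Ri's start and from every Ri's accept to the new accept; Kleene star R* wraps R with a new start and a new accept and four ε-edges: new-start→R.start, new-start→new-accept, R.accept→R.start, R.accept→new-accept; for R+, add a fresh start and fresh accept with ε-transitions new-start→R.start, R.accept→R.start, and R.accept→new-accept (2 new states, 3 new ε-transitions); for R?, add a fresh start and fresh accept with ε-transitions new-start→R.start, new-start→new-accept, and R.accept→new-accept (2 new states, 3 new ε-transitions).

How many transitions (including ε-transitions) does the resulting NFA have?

29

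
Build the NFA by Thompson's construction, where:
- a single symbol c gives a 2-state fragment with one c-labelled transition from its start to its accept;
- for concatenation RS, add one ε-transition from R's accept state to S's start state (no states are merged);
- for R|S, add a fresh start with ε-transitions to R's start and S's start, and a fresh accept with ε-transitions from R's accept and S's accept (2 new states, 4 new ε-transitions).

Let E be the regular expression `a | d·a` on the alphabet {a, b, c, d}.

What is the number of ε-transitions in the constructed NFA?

5

Building bottom-up:
Each of the 3 symbol leaves contributes 0 ε-transitions.
  d·a — 1 ε-transition
  a | d·a — 5 ε-transitions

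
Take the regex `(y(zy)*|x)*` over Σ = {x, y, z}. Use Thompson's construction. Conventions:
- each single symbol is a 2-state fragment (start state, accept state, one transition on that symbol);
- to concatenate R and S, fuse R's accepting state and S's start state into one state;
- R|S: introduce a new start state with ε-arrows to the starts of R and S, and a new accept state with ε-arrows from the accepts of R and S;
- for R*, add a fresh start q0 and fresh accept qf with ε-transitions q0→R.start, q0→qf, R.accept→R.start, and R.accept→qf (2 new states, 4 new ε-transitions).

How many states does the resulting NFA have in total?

12

Recursing over subexpressions:
Each of the 4 symbol leaves contributes a 2-state fragment.
  zy — 3 states
  (zy)* — 5 states
  y(zy)* — 6 states
  y(zy)*|x — 10 states
  (y(zy)*|x)* — 12 states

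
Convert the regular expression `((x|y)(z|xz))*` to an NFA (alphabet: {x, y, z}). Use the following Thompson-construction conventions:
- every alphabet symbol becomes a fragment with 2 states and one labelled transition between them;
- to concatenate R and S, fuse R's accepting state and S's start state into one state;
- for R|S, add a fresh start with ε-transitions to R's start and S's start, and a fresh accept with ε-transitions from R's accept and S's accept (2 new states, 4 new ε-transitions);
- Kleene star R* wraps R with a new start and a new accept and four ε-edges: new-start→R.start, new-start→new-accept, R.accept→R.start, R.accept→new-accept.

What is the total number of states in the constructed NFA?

14

By structural recursion:
Each of the 5 symbol leaves contributes a 2-state fragment.
  x|y = 6 states
  xz = 3 states
  z|xz = 7 states
  (x|y)(z|xz) = 12 states
  ((x|y)(z|xz))* = 14 states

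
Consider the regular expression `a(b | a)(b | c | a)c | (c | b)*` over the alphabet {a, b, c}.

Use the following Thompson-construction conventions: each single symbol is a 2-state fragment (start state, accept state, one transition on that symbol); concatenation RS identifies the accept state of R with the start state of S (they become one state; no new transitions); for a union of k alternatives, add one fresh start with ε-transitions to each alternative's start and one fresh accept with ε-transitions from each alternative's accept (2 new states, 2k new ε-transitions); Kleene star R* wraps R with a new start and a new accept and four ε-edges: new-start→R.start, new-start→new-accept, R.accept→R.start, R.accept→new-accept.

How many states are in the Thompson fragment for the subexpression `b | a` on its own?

6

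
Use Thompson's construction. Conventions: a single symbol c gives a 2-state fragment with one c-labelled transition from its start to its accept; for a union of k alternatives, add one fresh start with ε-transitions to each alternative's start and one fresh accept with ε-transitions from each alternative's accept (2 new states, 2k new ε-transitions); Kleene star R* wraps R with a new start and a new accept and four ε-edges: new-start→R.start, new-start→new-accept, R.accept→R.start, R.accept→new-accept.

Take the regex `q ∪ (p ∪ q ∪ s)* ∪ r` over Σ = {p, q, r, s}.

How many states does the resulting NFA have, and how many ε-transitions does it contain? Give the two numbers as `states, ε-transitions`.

Bottom-up over the parse tree:
Each of the 5 symbol leaves contributes 2 states and 0 ε-transitions.
  p ∪ q ∪ s → 8 states, 6 ε-transitions
  (p ∪ q ∪ s)* → 10 states, 10 ε-transitions
  q ∪ (p ∪ q ∪ s)* ∪ r → 16 states, 16 ε-transitions

16, 16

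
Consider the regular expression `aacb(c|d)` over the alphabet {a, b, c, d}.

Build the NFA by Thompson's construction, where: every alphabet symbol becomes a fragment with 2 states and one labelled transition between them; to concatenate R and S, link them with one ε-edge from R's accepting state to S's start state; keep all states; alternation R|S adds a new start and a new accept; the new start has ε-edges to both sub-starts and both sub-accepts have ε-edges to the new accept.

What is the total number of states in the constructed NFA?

14

Recursing over subexpressions:
Each of the 6 symbol leaves contributes a 2-state fragment.
  c|d = 6 states
  aacb(c|d) = 14 states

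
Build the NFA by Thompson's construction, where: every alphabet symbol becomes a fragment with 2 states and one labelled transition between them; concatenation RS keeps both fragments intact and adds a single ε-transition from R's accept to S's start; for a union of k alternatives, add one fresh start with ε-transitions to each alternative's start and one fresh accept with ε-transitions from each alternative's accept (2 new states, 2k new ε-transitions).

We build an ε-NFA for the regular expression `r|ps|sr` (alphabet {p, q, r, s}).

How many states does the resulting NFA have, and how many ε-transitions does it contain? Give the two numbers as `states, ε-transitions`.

12, 8

Building bottom-up:
Each of the 5 symbol leaves contributes 2 states and 0 ε-transitions.
  ps = 4 states, 1 ε-transition
  sr = 4 states, 1 ε-transition
  r|ps|sr = 12 states, 8 ε-transitions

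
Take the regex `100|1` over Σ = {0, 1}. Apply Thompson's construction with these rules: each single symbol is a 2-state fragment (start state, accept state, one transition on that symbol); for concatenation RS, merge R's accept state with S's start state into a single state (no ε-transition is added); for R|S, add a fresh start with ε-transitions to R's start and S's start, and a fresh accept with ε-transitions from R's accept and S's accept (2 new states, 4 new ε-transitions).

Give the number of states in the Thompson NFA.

Per subexpression:
Each of the 4 symbol leaves contributes a 2-state fragment.
  100 → 4 states
  100|1 → 8 states

8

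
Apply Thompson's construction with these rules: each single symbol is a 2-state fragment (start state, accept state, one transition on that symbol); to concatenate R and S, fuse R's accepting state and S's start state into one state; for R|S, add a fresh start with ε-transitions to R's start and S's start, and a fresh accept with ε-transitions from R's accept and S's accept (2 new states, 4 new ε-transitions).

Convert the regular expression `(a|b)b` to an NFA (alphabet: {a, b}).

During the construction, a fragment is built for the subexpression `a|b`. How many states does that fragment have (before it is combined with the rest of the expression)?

Fragment for `a|b`:
Each of the 2 symbol leaves contributes a 2-state fragment.
  a|b = 6 states

6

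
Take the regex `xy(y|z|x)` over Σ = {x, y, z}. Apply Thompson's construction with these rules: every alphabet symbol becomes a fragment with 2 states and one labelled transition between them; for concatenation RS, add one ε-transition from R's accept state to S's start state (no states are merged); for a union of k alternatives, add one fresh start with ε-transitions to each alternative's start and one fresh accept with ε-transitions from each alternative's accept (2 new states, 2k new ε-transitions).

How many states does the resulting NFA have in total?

12

Recursing over subexpressions:
Each of the 5 symbol leaves contributes a 2-state fragment.
  y|z|x = 8 states
  xy(y|z|x) = 12 states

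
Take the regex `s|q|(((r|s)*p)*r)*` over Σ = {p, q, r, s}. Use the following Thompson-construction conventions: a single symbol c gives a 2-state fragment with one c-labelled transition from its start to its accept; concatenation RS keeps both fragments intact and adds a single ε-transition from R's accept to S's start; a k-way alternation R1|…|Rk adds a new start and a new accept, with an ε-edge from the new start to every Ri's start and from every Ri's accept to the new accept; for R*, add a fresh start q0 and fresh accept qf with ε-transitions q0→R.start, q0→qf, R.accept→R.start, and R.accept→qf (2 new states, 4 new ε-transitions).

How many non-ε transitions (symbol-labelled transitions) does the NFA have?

Per subexpression:
Each of the 6 symbol leaves contributes exactly 1 symbol transition.
  r|s : 2 symbol transitions
  (r|s)* : 2 symbol transitions
  (r|s)*p : 3 symbol transitions
  ((r|s)*p)* : 3 symbol transitions
  ((r|s)*p)*r : 4 symbol transitions
  (((r|s)*p)*r)* : 4 symbol transitions
  s|q|(((r|s)*p)*r)* : 6 symbol transitions

6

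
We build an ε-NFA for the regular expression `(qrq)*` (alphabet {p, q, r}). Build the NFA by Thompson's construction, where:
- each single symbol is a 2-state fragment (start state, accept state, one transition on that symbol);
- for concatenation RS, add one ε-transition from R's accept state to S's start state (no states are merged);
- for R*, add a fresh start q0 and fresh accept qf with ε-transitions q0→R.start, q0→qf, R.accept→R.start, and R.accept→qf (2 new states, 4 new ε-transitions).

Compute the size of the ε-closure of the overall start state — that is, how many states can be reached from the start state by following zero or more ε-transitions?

3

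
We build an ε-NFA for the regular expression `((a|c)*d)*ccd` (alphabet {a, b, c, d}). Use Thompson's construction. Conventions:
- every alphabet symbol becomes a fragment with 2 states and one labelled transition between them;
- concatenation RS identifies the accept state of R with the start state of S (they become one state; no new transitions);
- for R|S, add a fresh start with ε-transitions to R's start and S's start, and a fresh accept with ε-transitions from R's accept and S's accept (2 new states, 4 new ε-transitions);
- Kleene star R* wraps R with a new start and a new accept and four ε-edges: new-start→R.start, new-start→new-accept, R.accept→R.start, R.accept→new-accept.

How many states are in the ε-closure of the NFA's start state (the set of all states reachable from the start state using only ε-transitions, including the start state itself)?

7

Let C(F) = |ε-closure(F.start)| within fragment F, and note whether F accepts ε. Symbol fragments have C = 1 and do not accept ε. Then:
  a|c → new start ε-reaches every alternative's start; none of them accept ε, so the new accept is not reached: |closure| = 1 + 1 + 1 = 3
  (a|c)* → the star's fresh start ε-reaches both the body's start and the fresh accept: |closure| = 2 + 3 = 5
  (a|c)*d → the left operand accepts ε, so the closure extends into the next operand (the shared merged state is already counted); |closure| = 5 + (1−1) = 5
  ((a|c)*d)* → new start has ε-edges to the inner start and to the new accept, so |closure| = 2 + 5 = 7
  ((a|c)*d)*ccd → the left operand accepts ε, so the closure extends into the next operand (the shared merged state is already counted); |closure| = 7 + (1−1) = 7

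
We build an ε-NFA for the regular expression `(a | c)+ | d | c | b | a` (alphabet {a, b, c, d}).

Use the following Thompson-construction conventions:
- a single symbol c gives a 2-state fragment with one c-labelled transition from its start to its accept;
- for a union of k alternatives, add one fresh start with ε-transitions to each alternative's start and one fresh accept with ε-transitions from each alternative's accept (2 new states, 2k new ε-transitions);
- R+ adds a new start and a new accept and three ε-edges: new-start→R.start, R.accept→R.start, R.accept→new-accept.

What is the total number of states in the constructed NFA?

18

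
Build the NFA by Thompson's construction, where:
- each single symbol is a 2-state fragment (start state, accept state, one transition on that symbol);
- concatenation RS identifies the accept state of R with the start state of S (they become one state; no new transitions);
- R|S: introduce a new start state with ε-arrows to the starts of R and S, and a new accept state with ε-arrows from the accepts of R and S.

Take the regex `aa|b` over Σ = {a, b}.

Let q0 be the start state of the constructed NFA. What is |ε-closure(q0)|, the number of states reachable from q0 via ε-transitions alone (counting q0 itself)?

Let C(F) = |ε-closure(F.start)| within fragment F, and note whether F accepts ε. Symbol fragments have C = 1 and do not accept ε. Then:
  aa → C equals the left operand's closure size = 1 (its accept is not ε-reachable, so the closure stops there)
  aa|b → new start ε-reaches every alternative's start; none of them accept ε, so the new accept is not reached: C = 1 + 1 + 1 = 3

3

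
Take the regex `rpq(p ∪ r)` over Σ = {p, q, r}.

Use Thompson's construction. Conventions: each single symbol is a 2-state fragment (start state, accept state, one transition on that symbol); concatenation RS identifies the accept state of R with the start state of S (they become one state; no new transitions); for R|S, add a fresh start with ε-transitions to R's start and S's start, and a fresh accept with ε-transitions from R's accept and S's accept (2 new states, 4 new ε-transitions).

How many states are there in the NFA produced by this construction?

9

By structural recursion:
Each of the 5 symbol leaves contributes a 2-state fragment.
  p ∪ r — 6 states
  rpq(p ∪ r) — 9 states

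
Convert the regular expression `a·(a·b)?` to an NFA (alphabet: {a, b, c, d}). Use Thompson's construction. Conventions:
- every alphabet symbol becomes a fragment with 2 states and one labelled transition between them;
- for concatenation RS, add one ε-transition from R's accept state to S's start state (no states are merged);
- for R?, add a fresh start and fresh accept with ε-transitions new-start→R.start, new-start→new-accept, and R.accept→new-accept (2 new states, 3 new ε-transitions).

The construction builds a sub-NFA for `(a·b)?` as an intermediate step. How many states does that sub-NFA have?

6

Fragment for `(a·b)?`:
Each of the 2 symbol leaves contributes a 2-state fragment.
  a·b → 4 states
  (a·b)? → 6 states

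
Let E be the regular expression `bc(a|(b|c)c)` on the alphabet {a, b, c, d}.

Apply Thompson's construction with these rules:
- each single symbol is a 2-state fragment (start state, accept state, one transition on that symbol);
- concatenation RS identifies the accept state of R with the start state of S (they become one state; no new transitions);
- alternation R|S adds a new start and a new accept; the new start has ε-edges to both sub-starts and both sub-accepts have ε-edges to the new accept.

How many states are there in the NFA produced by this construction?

By structural recursion:
Each of the 6 symbol leaves contributes a 2-state fragment.
  b|c = 6 states
  (b|c)c = 7 states
  a|(b|c)c = 11 states
  bc(a|(b|c)c) = 13 states

13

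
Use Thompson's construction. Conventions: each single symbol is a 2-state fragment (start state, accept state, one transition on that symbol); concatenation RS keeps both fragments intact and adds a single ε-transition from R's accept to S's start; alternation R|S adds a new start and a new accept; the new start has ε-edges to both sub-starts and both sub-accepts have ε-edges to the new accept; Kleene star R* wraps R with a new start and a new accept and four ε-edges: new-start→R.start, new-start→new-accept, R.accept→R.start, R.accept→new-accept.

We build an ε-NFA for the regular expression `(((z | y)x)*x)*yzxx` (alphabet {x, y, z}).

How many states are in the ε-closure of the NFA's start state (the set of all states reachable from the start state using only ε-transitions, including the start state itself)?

9

Work bottom-up. For each fragment F, track |ε-closure(F.start)| and whether F's accept lies in that closure (i.e. whether F accepts ε). A single-symbol fragment has closure size 1 and does not accept ε.
  z | y — new start ε-reaches every alternative's start; none of them accept ε, so the new accept is not reached: |ε-closure| = 1 + 1 + 1 = 3
  (z | y)x — same as the first factor's closure: |ε-closure| = 3
  ((z | y)x)* — new start has ε-edges to the inner start and to the new accept, so |ε-closure| = 2 + 3 = 5
  ((z | y)x)*x — the left operand accepts ε, so the closure extends into the next operand (via the concat ε-link); |ε-closure| = 5 + 1 = 6
  (((z | y)x)*x)* — new start has ε-edges to the inner start and to the new accept, so |ε-closure| = 2 + 6 = 8
  (((z | y)x)*x)*yzxx — |ε-closure| = 8 + 1 = 9 (closure spills across the concat boundary because the left factor accepts ε)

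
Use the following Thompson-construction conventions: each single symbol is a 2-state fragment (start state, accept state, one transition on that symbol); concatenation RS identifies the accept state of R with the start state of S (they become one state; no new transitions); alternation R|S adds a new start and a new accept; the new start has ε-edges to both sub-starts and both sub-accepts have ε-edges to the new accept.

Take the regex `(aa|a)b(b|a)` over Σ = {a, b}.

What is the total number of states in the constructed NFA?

13

Per subexpression:
Each of the 6 symbol leaves contributes a 2-state fragment.
  aa — 3 states
  aa|a — 7 states
  b|a — 6 states
  (aa|a)b(b|a) — 13 states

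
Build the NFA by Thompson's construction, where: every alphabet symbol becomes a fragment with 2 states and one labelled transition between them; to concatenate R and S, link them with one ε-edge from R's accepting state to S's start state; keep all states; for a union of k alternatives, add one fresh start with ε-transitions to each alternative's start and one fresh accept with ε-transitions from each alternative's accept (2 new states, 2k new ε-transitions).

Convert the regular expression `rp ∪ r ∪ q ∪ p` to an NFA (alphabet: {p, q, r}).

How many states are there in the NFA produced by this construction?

12

Building bottom-up:
Each of the 5 symbol leaves contributes a 2-state fragment.
  rp — 4 states
  rp ∪ r ∪ q ∪ p — 12 states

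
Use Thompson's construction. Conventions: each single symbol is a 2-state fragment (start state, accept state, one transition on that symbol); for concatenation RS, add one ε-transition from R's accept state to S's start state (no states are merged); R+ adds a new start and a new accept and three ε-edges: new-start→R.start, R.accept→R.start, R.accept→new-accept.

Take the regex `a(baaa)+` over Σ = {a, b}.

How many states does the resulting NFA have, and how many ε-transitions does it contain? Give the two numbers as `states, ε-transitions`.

Building bottom-up:
Each of the 5 symbol leaves contributes 2 states and 0 ε-transitions.
  baaa = 8 states, 3 ε-transitions
  (baaa)+ = 10 states, 6 ε-transitions
  a(baaa)+ = 12 states, 7 ε-transitions

12, 7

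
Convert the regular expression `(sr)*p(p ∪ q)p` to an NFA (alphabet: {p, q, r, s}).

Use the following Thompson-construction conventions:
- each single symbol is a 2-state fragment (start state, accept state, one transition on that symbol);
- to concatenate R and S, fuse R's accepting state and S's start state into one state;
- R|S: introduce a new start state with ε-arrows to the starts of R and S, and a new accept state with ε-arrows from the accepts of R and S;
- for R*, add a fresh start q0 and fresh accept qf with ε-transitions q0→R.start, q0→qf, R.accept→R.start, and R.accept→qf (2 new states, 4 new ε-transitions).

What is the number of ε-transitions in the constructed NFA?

By structural recursion:
Each of the 6 symbol leaves contributes 0 ε-transitions.
  sr : 0 ε-transitions
  (sr)* : 4 ε-transitions
  p ∪ q : 4 ε-transitions
  (sr)*p(p ∪ q)p : 8 ε-transitions

8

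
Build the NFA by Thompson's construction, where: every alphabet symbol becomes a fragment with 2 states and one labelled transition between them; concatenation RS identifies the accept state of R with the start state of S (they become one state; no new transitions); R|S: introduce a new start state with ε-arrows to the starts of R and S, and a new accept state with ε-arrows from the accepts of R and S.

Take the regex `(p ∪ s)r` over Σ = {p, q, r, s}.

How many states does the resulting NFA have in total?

7

Building bottom-up:
Each of the 3 symbol leaves contributes a 2-state fragment.
  p ∪ s — 6 states
  (p ∪ s)r — 7 states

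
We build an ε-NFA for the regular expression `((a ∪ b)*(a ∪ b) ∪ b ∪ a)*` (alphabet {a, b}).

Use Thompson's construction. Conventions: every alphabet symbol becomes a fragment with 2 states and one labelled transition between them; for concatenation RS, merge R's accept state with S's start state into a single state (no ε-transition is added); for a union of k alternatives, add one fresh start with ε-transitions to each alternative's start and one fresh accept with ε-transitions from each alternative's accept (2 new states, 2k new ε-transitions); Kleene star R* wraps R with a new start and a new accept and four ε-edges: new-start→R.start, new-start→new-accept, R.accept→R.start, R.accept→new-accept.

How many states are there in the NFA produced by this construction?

Recursing over subexpressions:
Each of the 6 symbol leaves contributes a 2-state fragment.
  a ∪ b — 6 states
  (a ∪ b)* — 8 states
  a ∪ b — 6 states
  (a ∪ b)*(a ∪ b) — 13 states
  (a ∪ b)*(a ∪ b) ∪ b ∪ a — 19 states
  ((a ∪ b)*(a ∪ b) ∪ b ∪ a)* — 21 states

21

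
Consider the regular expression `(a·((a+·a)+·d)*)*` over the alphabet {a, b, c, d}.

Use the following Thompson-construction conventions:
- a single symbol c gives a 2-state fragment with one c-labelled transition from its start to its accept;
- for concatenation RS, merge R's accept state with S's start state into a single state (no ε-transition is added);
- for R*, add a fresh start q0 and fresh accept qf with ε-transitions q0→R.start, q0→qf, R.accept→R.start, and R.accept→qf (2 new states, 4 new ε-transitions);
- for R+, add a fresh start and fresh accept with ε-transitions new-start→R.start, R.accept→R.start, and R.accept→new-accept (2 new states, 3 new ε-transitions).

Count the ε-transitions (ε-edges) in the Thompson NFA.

14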